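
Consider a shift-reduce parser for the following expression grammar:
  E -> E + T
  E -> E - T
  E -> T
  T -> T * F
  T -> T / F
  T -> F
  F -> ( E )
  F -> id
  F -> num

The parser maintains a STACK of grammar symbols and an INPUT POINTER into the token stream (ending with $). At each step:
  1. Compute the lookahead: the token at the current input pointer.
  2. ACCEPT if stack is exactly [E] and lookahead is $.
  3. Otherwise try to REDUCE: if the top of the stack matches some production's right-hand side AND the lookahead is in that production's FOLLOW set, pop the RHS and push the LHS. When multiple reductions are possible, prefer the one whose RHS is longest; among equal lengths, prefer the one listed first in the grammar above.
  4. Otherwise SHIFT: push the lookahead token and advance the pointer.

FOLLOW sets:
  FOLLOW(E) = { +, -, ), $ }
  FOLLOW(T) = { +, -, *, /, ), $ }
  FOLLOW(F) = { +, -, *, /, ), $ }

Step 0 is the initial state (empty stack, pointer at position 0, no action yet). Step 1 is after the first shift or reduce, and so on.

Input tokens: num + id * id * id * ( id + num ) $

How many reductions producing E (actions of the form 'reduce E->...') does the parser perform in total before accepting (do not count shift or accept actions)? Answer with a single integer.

Step 1: shift num. Stack=[num] ptr=1 lookahead=+ remaining=[+ id * id * id * ( id + num ) $]
Step 2: reduce F->num. Stack=[F] ptr=1 lookahead=+ remaining=[+ id * id * id * ( id + num ) $]
Step 3: reduce T->F. Stack=[T] ptr=1 lookahead=+ remaining=[+ id * id * id * ( id + num ) $]
Step 4: reduce E->T. Stack=[E] ptr=1 lookahead=+ remaining=[+ id * id * id * ( id + num ) $]
Step 5: shift +. Stack=[E +] ptr=2 lookahead=id remaining=[id * id * id * ( id + num ) $]
Step 6: shift id. Stack=[E + id] ptr=3 lookahead=* remaining=[* id * id * ( id + num ) $]
Step 7: reduce F->id. Stack=[E + F] ptr=3 lookahead=* remaining=[* id * id * ( id + num ) $]
Step 8: reduce T->F. Stack=[E + T] ptr=3 lookahead=* remaining=[* id * id * ( id + num ) $]
Step 9: shift *. Stack=[E + T *] ptr=4 lookahead=id remaining=[id * id * ( id + num ) $]
Step 10: shift id. Stack=[E + T * id] ptr=5 lookahead=* remaining=[* id * ( id + num ) $]
Step 11: reduce F->id. Stack=[E + T * F] ptr=5 lookahead=* remaining=[* id * ( id + num ) $]
Step 12: reduce T->T * F. Stack=[E + T] ptr=5 lookahead=* remaining=[* id * ( id + num ) $]
Step 13: shift *. Stack=[E + T *] ptr=6 lookahead=id remaining=[id * ( id + num ) $]
Step 14: shift id. Stack=[E + T * id] ptr=7 lookahead=* remaining=[* ( id + num ) $]
Step 15: reduce F->id. Stack=[E + T * F] ptr=7 lookahead=* remaining=[* ( id + num ) $]
Step 16: reduce T->T * F. Stack=[E + T] ptr=7 lookahead=* remaining=[* ( id + num ) $]
Step 17: shift *. Stack=[E + T *] ptr=8 lookahead=( remaining=[( id + num ) $]
Step 18: shift (. Stack=[E + T * (] ptr=9 lookahead=id remaining=[id + num ) $]
Step 19: shift id. Stack=[E + T * ( id] ptr=10 lookahead=+ remaining=[+ num ) $]
Step 20: reduce F->id. Stack=[E + T * ( F] ptr=10 lookahead=+ remaining=[+ num ) $]
Step 21: reduce T->F. Stack=[E + T * ( T] ptr=10 lookahead=+ remaining=[+ num ) $]
Step 22: reduce E->T. Stack=[E + T * ( E] ptr=10 lookahead=+ remaining=[+ num ) $]
Step 23: shift +. Stack=[E + T * ( E +] ptr=11 lookahead=num remaining=[num ) $]
Step 24: shift num. Stack=[E + T * ( E + num] ptr=12 lookahead=) remaining=[) $]
Step 25: reduce F->num. Stack=[E + T * ( E + F] ptr=12 lookahead=) remaining=[) $]
Step 26: reduce T->F. Stack=[E + T * ( E + T] ptr=12 lookahead=) remaining=[) $]
Step 27: reduce E->E + T. Stack=[E + T * ( E] ptr=12 lookahead=) remaining=[) $]
Step 28: shift ). Stack=[E + T * ( E )] ptr=13 lookahead=$ remaining=[$]
Step 29: reduce F->( E ). Stack=[E + T * F] ptr=13 lookahead=$ remaining=[$]
Step 30: reduce T->T * F. Stack=[E + T] ptr=13 lookahead=$ remaining=[$]
Step 31: reduce E->E + T. Stack=[E] ptr=13 lookahead=$ remaining=[$]
Step 32: accept. Stack=[E] ptr=13 lookahead=$ remaining=[$]

Answer: 4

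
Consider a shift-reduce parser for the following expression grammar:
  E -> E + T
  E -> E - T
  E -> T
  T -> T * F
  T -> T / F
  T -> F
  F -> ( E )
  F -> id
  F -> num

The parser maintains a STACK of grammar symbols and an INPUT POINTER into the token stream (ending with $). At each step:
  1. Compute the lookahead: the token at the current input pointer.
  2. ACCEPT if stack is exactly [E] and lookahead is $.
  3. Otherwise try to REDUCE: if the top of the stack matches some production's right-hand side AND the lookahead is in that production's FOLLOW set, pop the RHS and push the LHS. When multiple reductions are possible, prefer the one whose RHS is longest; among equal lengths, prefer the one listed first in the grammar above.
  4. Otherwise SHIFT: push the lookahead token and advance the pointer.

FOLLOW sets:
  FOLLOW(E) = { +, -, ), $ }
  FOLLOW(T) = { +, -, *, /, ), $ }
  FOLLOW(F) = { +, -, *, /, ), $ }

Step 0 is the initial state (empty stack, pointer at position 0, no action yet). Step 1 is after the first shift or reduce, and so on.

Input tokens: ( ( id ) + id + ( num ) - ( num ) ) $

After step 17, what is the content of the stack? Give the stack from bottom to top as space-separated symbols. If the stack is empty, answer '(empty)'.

Step 1: shift (. Stack=[(] ptr=1 lookahead=( remaining=[( id ) + id + ( num ) - ( num ) ) $]
Step 2: shift (. Stack=[( (] ptr=2 lookahead=id remaining=[id ) + id + ( num ) - ( num ) ) $]
Step 3: shift id. Stack=[( ( id] ptr=3 lookahead=) remaining=[) + id + ( num ) - ( num ) ) $]
Step 4: reduce F->id. Stack=[( ( F] ptr=3 lookahead=) remaining=[) + id + ( num ) - ( num ) ) $]
Step 5: reduce T->F. Stack=[( ( T] ptr=3 lookahead=) remaining=[) + id + ( num ) - ( num ) ) $]
Step 6: reduce E->T. Stack=[( ( E] ptr=3 lookahead=) remaining=[) + id + ( num ) - ( num ) ) $]
Step 7: shift ). Stack=[( ( E )] ptr=4 lookahead=+ remaining=[+ id + ( num ) - ( num ) ) $]
Step 8: reduce F->( E ). Stack=[( F] ptr=4 lookahead=+ remaining=[+ id + ( num ) - ( num ) ) $]
Step 9: reduce T->F. Stack=[( T] ptr=4 lookahead=+ remaining=[+ id + ( num ) - ( num ) ) $]
Step 10: reduce E->T. Stack=[( E] ptr=4 lookahead=+ remaining=[+ id + ( num ) - ( num ) ) $]
Step 11: shift +. Stack=[( E +] ptr=5 lookahead=id remaining=[id + ( num ) - ( num ) ) $]
Step 12: shift id. Stack=[( E + id] ptr=6 lookahead=+ remaining=[+ ( num ) - ( num ) ) $]
Step 13: reduce F->id. Stack=[( E + F] ptr=6 lookahead=+ remaining=[+ ( num ) - ( num ) ) $]
Step 14: reduce T->F. Stack=[( E + T] ptr=6 lookahead=+ remaining=[+ ( num ) - ( num ) ) $]
Step 15: reduce E->E + T. Stack=[( E] ptr=6 lookahead=+ remaining=[+ ( num ) - ( num ) ) $]
Step 16: shift +. Stack=[( E +] ptr=7 lookahead=( remaining=[( num ) - ( num ) ) $]
Step 17: shift (. Stack=[( E + (] ptr=8 lookahead=num remaining=[num ) - ( num ) ) $]

Answer: ( E + (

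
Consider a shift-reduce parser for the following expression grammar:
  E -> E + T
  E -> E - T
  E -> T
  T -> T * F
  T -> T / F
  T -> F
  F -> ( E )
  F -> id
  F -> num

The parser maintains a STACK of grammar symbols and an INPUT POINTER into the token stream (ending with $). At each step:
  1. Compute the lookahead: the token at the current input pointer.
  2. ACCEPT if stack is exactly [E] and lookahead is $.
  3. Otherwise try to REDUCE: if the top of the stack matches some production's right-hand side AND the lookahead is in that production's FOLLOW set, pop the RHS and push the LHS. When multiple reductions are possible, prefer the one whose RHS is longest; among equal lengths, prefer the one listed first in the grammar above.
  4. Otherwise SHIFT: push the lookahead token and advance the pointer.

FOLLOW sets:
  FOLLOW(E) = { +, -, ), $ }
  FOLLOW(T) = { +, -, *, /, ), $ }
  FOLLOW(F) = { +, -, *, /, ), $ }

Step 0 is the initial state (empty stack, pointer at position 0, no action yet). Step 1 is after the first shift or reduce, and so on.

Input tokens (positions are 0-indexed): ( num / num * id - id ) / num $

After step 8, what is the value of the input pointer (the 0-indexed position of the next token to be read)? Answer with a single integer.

Answer: 4

Derivation:
Step 1: shift (. Stack=[(] ptr=1 lookahead=num remaining=[num / num * id - id ) / num $]
Step 2: shift num. Stack=[( num] ptr=2 lookahead=/ remaining=[/ num * id - id ) / num $]
Step 3: reduce F->num. Stack=[( F] ptr=2 lookahead=/ remaining=[/ num * id - id ) / num $]
Step 4: reduce T->F. Stack=[( T] ptr=2 lookahead=/ remaining=[/ num * id - id ) / num $]
Step 5: shift /. Stack=[( T /] ptr=3 lookahead=num remaining=[num * id - id ) / num $]
Step 6: shift num. Stack=[( T / num] ptr=4 lookahead=* remaining=[* id - id ) / num $]
Step 7: reduce F->num. Stack=[( T / F] ptr=4 lookahead=* remaining=[* id - id ) / num $]
Step 8: reduce T->T / F. Stack=[( T] ptr=4 lookahead=* remaining=[* id - id ) / num $]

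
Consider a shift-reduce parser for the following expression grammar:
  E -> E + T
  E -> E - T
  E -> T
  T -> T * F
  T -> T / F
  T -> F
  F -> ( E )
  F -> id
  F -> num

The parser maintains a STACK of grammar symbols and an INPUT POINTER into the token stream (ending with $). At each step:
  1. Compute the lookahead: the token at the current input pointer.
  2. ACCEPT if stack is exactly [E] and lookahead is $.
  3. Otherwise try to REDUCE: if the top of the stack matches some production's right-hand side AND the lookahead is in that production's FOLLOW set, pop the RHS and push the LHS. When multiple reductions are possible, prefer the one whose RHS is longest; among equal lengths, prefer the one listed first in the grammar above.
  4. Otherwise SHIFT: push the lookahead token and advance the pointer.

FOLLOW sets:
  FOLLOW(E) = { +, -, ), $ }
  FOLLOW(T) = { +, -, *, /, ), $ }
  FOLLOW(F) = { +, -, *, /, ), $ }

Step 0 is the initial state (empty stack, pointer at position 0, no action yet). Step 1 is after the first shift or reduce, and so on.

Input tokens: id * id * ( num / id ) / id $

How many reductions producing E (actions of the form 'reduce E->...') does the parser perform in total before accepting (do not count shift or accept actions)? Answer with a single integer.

Answer: 2

Derivation:
Step 1: shift id. Stack=[id] ptr=1 lookahead=* remaining=[* id * ( num / id ) / id $]
Step 2: reduce F->id. Stack=[F] ptr=1 lookahead=* remaining=[* id * ( num / id ) / id $]
Step 3: reduce T->F. Stack=[T] ptr=1 lookahead=* remaining=[* id * ( num / id ) / id $]
Step 4: shift *. Stack=[T *] ptr=2 lookahead=id remaining=[id * ( num / id ) / id $]
Step 5: shift id. Stack=[T * id] ptr=3 lookahead=* remaining=[* ( num / id ) / id $]
Step 6: reduce F->id. Stack=[T * F] ptr=3 lookahead=* remaining=[* ( num / id ) / id $]
Step 7: reduce T->T * F. Stack=[T] ptr=3 lookahead=* remaining=[* ( num / id ) / id $]
Step 8: shift *. Stack=[T *] ptr=4 lookahead=( remaining=[( num / id ) / id $]
Step 9: shift (. Stack=[T * (] ptr=5 lookahead=num remaining=[num / id ) / id $]
Step 10: shift num. Stack=[T * ( num] ptr=6 lookahead=/ remaining=[/ id ) / id $]
Step 11: reduce F->num. Stack=[T * ( F] ptr=6 lookahead=/ remaining=[/ id ) / id $]
Step 12: reduce T->F. Stack=[T * ( T] ptr=6 lookahead=/ remaining=[/ id ) / id $]
Step 13: shift /. Stack=[T * ( T /] ptr=7 lookahead=id remaining=[id ) / id $]
Step 14: shift id. Stack=[T * ( T / id] ptr=8 lookahead=) remaining=[) / id $]
Step 15: reduce F->id. Stack=[T * ( T / F] ptr=8 lookahead=) remaining=[) / id $]
Step 16: reduce T->T / F. Stack=[T * ( T] ptr=8 lookahead=) remaining=[) / id $]
Step 17: reduce E->T. Stack=[T * ( E] ptr=8 lookahead=) remaining=[) / id $]
Step 18: shift ). Stack=[T * ( E )] ptr=9 lookahead=/ remaining=[/ id $]
Step 19: reduce F->( E ). Stack=[T * F] ptr=9 lookahead=/ remaining=[/ id $]
Step 20: reduce T->T * F. Stack=[T] ptr=9 lookahead=/ remaining=[/ id $]
Step 21: shift /. Stack=[T /] ptr=10 lookahead=id remaining=[id $]
Step 22: shift id. Stack=[T / id] ptr=11 lookahead=$ remaining=[$]
Step 23: reduce F->id. Stack=[T / F] ptr=11 lookahead=$ remaining=[$]
Step 24: reduce T->T / F. Stack=[T] ptr=11 lookahead=$ remaining=[$]
Step 25: reduce E->T. Stack=[E] ptr=11 lookahead=$ remaining=[$]
Step 26: accept. Stack=[E] ptr=11 lookahead=$ remaining=[$]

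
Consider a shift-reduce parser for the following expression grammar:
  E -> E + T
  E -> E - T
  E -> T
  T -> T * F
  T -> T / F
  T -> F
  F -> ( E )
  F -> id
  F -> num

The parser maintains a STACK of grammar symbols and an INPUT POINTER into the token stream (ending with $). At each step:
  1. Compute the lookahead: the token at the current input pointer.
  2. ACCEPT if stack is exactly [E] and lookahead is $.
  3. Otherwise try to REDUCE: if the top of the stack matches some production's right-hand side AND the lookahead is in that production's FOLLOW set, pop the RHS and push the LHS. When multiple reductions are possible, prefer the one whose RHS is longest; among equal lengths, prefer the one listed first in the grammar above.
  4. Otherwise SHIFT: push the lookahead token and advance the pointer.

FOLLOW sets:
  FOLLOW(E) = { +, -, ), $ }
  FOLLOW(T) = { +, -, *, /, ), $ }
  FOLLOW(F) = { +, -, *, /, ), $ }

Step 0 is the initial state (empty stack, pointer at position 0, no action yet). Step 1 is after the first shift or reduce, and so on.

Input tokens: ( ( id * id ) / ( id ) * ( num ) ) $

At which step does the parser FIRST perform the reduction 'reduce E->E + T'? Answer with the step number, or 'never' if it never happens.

Step 1: shift (. Stack=[(] ptr=1 lookahead=( remaining=[( id * id ) / ( id ) * ( num ) ) $]
Step 2: shift (. Stack=[( (] ptr=2 lookahead=id remaining=[id * id ) / ( id ) * ( num ) ) $]
Step 3: shift id. Stack=[( ( id] ptr=3 lookahead=* remaining=[* id ) / ( id ) * ( num ) ) $]
Step 4: reduce F->id. Stack=[( ( F] ptr=3 lookahead=* remaining=[* id ) / ( id ) * ( num ) ) $]
Step 5: reduce T->F. Stack=[( ( T] ptr=3 lookahead=* remaining=[* id ) / ( id ) * ( num ) ) $]
Step 6: shift *. Stack=[( ( T *] ptr=4 lookahead=id remaining=[id ) / ( id ) * ( num ) ) $]
Step 7: shift id. Stack=[( ( T * id] ptr=5 lookahead=) remaining=[) / ( id ) * ( num ) ) $]
Step 8: reduce F->id. Stack=[( ( T * F] ptr=5 lookahead=) remaining=[) / ( id ) * ( num ) ) $]
Step 9: reduce T->T * F. Stack=[( ( T] ptr=5 lookahead=) remaining=[) / ( id ) * ( num ) ) $]
Step 10: reduce E->T. Stack=[( ( E] ptr=5 lookahead=) remaining=[) / ( id ) * ( num ) ) $]
Step 11: shift ). Stack=[( ( E )] ptr=6 lookahead=/ remaining=[/ ( id ) * ( num ) ) $]
Step 12: reduce F->( E ). Stack=[( F] ptr=6 lookahead=/ remaining=[/ ( id ) * ( num ) ) $]
Step 13: reduce T->F. Stack=[( T] ptr=6 lookahead=/ remaining=[/ ( id ) * ( num ) ) $]
Step 14: shift /. Stack=[( T /] ptr=7 lookahead=( remaining=[( id ) * ( num ) ) $]
Step 15: shift (. Stack=[( T / (] ptr=8 lookahead=id remaining=[id ) * ( num ) ) $]
Step 16: shift id. Stack=[( T / ( id] ptr=9 lookahead=) remaining=[) * ( num ) ) $]
Step 17: reduce F->id. Stack=[( T / ( F] ptr=9 lookahead=) remaining=[) * ( num ) ) $]
Step 18: reduce T->F. Stack=[( T / ( T] ptr=9 lookahead=) remaining=[) * ( num ) ) $]
Step 19: reduce E->T. Stack=[( T / ( E] ptr=9 lookahead=) remaining=[) * ( num ) ) $]
Step 20: shift ). Stack=[( T / ( E )] ptr=10 lookahead=* remaining=[* ( num ) ) $]
Step 21: reduce F->( E ). Stack=[( T / F] ptr=10 lookahead=* remaining=[* ( num ) ) $]
Step 22: reduce T->T / F. Stack=[( T] ptr=10 lookahead=* remaining=[* ( num ) ) $]
Step 23: shift *. Stack=[( T *] ptr=11 lookahead=( remaining=[( num ) ) $]
Step 24: shift (. Stack=[( T * (] ptr=12 lookahead=num remaining=[num ) ) $]
Step 25: shift num. Stack=[( T * ( num] ptr=13 lookahead=) remaining=[) ) $]
Step 26: reduce F->num. Stack=[( T * ( F] ptr=13 lookahead=) remaining=[) ) $]
Step 27: reduce T->F. Stack=[( T * ( T] ptr=13 lookahead=) remaining=[) ) $]
Step 28: reduce E->T. Stack=[( T * ( E] ptr=13 lookahead=) remaining=[) ) $]
Step 29: shift ). Stack=[( T * ( E )] ptr=14 lookahead=) remaining=[) $]
Step 30: reduce F->( E ). Stack=[( T * F] ptr=14 lookahead=) remaining=[) $]
Step 31: reduce T->T * F. Stack=[( T] ptr=14 lookahead=) remaining=[) $]
Step 32: reduce E->T. Stack=[( E] ptr=14 lookahead=) remaining=[) $]
Step 33: shift ). Stack=[( E )] ptr=15 lookahead=$ remaining=[$]
Step 34: reduce F->( E ). Stack=[F] ptr=15 lookahead=$ remaining=[$]
Step 35: reduce T->F. Stack=[T] ptr=15 lookahead=$ remaining=[$]
Step 36: reduce E->T. Stack=[E] ptr=15 lookahead=$ remaining=[$]
Step 37: accept. Stack=[E] ptr=15 lookahead=$ remaining=[$]

Answer: never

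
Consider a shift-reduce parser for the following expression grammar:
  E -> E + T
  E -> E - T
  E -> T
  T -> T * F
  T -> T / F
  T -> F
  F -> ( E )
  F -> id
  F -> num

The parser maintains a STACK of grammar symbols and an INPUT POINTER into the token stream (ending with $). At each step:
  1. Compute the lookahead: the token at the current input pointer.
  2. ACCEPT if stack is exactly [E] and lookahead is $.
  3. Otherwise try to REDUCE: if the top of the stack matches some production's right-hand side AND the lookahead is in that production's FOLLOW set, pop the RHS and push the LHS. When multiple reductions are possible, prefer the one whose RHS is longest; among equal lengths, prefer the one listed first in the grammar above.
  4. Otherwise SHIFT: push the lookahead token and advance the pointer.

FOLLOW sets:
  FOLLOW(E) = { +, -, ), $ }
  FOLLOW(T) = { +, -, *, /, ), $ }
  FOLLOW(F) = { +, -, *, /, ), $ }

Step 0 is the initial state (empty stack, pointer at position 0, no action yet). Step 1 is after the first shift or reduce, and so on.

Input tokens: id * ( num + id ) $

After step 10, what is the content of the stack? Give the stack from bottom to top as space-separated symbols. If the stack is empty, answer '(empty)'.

Step 1: shift id. Stack=[id] ptr=1 lookahead=* remaining=[* ( num + id ) $]
Step 2: reduce F->id. Stack=[F] ptr=1 lookahead=* remaining=[* ( num + id ) $]
Step 3: reduce T->F. Stack=[T] ptr=1 lookahead=* remaining=[* ( num + id ) $]
Step 4: shift *. Stack=[T *] ptr=2 lookahead=( remaining=[( num + id ) $]
Step 5: shift (. Stack=[T * (] ptr=3 lookahead=num remaining=[num + id ) $]
Step 6: shift num. Stack=[T * ( num] ptr=4 lookahead=+ remaining=[+ id ) $]
Step 7: reduce F->num. Stack=[T * ( F] ptr=4 lookahead=+ remaining=[+ id ) $]
Step 8: reduce T->F. Stack=[T * ( T] ptr=4 lookahead=+ remaining=[+ id ) $]
Step 9: reduce E->T. Stack=[T * ( E] ptr=4 lookahead=+ remaining=[+ id ) $]
Step 10: shift +. Stack=[T * ( E +] ptr=5 lookahead=id remaining=[id ) $]

Answer: T * ( E +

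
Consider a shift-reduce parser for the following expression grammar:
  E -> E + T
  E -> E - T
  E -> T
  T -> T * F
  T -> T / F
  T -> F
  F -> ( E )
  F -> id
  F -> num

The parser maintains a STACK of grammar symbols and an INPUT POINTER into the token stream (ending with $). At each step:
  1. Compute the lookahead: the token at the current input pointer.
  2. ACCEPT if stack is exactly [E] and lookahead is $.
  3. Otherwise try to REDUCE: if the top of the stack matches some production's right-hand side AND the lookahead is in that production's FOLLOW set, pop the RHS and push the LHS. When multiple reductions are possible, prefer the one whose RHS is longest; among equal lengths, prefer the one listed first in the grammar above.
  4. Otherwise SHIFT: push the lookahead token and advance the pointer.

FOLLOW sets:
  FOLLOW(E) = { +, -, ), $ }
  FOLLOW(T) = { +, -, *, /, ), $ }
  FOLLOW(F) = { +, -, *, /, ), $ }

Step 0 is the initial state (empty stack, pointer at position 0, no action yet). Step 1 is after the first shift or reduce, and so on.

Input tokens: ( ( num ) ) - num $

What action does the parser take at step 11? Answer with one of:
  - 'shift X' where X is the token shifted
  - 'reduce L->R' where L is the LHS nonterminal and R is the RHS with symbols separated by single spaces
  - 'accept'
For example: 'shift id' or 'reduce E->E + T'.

Answer: shift )

Derivation:
Step 1: shift (. Stack=[(] ptr=1 lookahead=( remaining=[( num ) ) - num $]
Step 2: shift (. Stack=[( (] ptr=2 lookahead=num remaining=[num ) ) - num $]
Step 3: shift num. Stack=[( ( num] ptr=3 lookahead=) remaining=[) ) - num $]
Step 4: reduce F->num. Stack=[( ( F] ptr=3 lookahead=) remaining=[) ) - num $]
Step 5: reduce T->F. Stack=[( ( T] ptr=3 lookahead=) remaining=[) ) - num $]
Step 6: reduce E->T. Stack=[( ( E] ptr=3 lookahead=) remaining=[) ) - num $]
Step 7: shift ). Stack=[( ( E )] ptr=4 lookahead=) remaining=[) - num $]
Step 8: reduce F->( E ). Stack=[( F] ptr=4 lookahead=) remaining=[) - num $]
Step 9: reduce T->F. Stack=[( T] ptr=4 lookahead=) remaining=[) - num $]
Step 10: reduce E->T. Stack=[( E] ptr=4 lookahead=) remaining=[) - num $]
Step 11: shift ). Stack=[( E )] ptr=5 lookahead=- remaining=[- num $]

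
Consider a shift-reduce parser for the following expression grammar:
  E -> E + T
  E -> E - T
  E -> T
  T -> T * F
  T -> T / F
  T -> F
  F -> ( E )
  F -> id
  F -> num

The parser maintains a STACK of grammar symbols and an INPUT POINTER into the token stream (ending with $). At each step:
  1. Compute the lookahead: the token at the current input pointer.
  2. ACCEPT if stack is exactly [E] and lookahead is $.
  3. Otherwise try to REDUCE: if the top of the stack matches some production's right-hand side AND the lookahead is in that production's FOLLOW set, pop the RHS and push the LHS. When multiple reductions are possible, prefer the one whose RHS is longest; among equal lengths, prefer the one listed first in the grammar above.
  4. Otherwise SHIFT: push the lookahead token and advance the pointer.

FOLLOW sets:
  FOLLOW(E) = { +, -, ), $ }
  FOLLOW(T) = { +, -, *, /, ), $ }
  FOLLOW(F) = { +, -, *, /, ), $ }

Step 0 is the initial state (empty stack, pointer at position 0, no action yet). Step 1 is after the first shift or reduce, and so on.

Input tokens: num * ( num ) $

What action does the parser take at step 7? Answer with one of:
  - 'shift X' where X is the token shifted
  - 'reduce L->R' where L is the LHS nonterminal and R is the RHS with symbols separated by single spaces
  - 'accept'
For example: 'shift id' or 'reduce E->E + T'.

Answer: reduce F->num

Derivation:
Step 1: shift num. Stack=[num] ptr=1 lookahead=* remaining=[* ( num ) $]
Step 2: reduce F->num. Stack=[F] ptr=1 lookahead=* remaining=[* ( num ) $]
Step 3: reduce T->F. Stack=[T] ptr=1 lookahead=* remaining=[* ( num ) $]
Step 4: shift *. Stack=[T *] ptr=2 lookahead=( remaining=[( num ) $]
Step 5: shift (. Stack=[T * (] ptr=3 lookahead=num remaining=[num ) $]
Step 6: shift num. Stack=[T * ( num] ptr=4 lookahead=) remaining=[) $]
Step 7: reduce F->num. Stack=[T * ( F] ptr=4 lookahead=) remaining=[) $]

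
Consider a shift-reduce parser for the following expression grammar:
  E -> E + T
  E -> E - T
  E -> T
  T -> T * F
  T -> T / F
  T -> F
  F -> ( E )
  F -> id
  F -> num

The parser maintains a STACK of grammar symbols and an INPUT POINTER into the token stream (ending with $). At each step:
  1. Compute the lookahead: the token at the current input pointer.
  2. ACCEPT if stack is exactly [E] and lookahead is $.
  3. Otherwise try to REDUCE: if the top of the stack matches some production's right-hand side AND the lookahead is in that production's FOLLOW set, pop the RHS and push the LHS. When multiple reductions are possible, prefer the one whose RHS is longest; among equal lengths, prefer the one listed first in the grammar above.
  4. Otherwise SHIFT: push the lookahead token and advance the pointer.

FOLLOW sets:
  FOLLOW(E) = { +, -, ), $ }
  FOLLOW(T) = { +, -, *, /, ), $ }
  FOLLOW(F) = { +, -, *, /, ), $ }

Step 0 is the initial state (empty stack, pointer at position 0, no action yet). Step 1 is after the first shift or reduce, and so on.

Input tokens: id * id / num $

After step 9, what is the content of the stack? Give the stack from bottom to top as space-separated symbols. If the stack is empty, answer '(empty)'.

Answer: T / num

Derivation:
Step 1: shift id. Stack=[id] ptr=1 lookahead=* remaining=[* id / num $]
Step 2: reduce F->id. Stack=[F] ptr=1 lookahead=* remaining=[* id / num $]
Step 3: reduce T->F. Stack=[T] ptr=1 lookahead=* remaining=[* id / num $]
Step 4: shift *. Stack=[T *] ptr=2 lookahead=id remaining=[id / num $]
Step 5: shift id. Stack=[T * id] ptr=3 lookahead=/ remaining=[/ num $]
Step 6: reduce F->id. Stack=[T * F] ptr=3 lookahead=/ remaining=[/ num $]
Step 7: reduce T->T * F. Stack=[T] ptr=3 lookahead=/ remaining=[/ num $]
Step 8: shift /. Stack=[T /] ptr=4 lookahead=num remaining=[num $]
Step 9: shift num. Stack=[T / num] ptr=5 lookahead=$ remaining=[$]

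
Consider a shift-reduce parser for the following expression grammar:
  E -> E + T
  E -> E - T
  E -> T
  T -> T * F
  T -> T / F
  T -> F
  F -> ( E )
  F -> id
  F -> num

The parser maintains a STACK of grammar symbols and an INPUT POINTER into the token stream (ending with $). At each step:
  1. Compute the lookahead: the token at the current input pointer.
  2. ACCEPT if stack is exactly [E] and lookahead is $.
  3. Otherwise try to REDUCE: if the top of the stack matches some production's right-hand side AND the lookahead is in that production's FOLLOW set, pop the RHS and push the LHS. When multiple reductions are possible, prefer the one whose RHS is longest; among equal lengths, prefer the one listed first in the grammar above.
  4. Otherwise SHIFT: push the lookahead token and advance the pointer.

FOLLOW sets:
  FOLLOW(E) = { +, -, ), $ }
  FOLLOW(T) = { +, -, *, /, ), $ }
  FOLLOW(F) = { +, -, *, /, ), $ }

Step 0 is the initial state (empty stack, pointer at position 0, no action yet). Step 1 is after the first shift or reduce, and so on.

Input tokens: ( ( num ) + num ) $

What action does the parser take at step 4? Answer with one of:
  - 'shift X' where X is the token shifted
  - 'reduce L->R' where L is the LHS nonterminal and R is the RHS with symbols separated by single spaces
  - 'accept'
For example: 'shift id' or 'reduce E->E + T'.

Step 1: shift (. Stack=[(] ptr=1 lookahead=( remaining=[( num ) + num ) $]
Step 2: shift (. Stack=[( (] ptr=2 lookahead=num remaining=[num ) + num ) $]
Step 3: shift num. Stack=[( ( num] ptr=3 lookahead=) remaining=[) + num ) $]
Step 4: reduce F->num. Stack=[( ( F] ptr=3 lookahead=) remaining=[) + num ) $]

Answer: reduce F->num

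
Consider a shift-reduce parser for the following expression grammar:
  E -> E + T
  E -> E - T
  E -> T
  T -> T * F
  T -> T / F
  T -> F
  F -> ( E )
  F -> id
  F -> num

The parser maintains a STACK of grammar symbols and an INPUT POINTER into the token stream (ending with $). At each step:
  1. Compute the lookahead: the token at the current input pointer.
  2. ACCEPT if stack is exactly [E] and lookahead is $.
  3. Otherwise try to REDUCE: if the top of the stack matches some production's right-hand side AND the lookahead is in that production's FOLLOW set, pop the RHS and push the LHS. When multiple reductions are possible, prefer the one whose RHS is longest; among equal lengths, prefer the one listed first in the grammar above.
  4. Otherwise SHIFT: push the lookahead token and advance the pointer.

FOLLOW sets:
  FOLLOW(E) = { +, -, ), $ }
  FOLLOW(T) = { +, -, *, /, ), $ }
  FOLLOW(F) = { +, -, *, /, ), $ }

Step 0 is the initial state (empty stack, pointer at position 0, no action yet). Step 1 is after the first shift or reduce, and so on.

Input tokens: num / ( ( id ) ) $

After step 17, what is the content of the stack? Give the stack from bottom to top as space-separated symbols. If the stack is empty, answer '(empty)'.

Step 1: shift num. Stack=[num] ptr=1 lookahead=/ remaining=[/ ( ( id ) ) $]
Step 2: reduce F->num. Stack=[F] ptr=1 lookahead=/ remaining=[/ ( ( id ) ) $]
Step 3: reduce T->F. Stack=[T] ptr=1 lookahead=/ remaining=[/ ( ( id ) ) $]
Step 4: shift /. Stack=[T /] ptr=2 lookahead=( remaining=[( ( id ) ) $]
Step 5: shift (. Stack=[T / (] ptr=3 lookahead=( remaining=[( id ) ) $]
Step 6: shift (. Stack=[T / ( (] ptr=4 lookahead=id remaining=[id ) ) $]
Step 7: shift id. Stack=[T / ( ( id] ptr=5 lookahead=) remaining=[) ) $]
Step 8: reduce F->id. Stack=[T / ( ( F] ptr=5 lookahead=) remaining=[) ) $]
Step 9: reduce T->F. Stack=[T / ( ( T] ptr=5 lookahead=) remaining=[) ) $]
Step 10: reduce E->T. Stack=[T / ( ( E] ptr=5 lookahead=) remaining=[) ) $]
Step 11: shift ). Stack=[T / ( ( E )] ptr=6 lookahead=) remaining=[) $]
Step 12: reduce F->( E ). Stack=[T / ( F] ptr=6 lookahead=) remaining=[) $]
Step 13: reduce T->F. Stack=[T / ( T] ptr=6 lookahead=) remaining=[) $]
Step 14: reduce E->T. Stack=[T / ( E] ptr=6 lookahead=) remaining=[) $]
Step 15: shift ). Stack=[T / ( E )] ptr=7 lookahead=$ remaining=[$]
Step 16: reduce F->( E ). Stack=[T / F] ptr=7 lookahead=$ remaining=[$]
Step 17: reduce T->T / F. Stack=[T] ptr=7 lookahead=$ remaining=[$]

Answer: T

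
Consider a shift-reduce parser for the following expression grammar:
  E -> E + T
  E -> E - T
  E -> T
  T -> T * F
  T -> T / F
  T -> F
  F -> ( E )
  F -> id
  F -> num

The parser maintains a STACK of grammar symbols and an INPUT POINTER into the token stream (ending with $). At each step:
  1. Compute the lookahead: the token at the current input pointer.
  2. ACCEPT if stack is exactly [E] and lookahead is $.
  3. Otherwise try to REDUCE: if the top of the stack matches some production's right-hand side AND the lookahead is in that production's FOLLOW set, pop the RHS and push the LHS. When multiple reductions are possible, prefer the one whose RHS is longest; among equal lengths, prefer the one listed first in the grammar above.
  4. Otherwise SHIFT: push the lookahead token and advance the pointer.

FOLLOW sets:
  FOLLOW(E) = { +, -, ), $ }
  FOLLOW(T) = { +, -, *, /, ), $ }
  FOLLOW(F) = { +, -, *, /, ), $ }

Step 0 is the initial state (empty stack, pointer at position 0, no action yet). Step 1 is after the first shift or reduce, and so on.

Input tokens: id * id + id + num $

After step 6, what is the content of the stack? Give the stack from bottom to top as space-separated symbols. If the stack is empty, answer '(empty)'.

Step 1: shift id. Stack=[id] ptr=1 lookahead=* remaining=[* id + id + num $]
Step 2: reduce F->id. Stack=[F] ptr=1 lookahead=* remaining=[* id + id + num $]
Step 3: reduce T->F. Stack=[T] ptr=1 lookahead=* remaining=[* id + id + num $]
Step 4: shift *. Stack=[T *] ptr=2 lookahead=id remaining=[id + id + num $]
Step 5: shift id. Stack=[T * id] ptr=3 lookahead=+ remaining=[+ id + num $]
Step 6: reduce F->id. Stack=[T * F] ptr=3 lookahead=+ remaining=[+ id + num $]

Answer: T * F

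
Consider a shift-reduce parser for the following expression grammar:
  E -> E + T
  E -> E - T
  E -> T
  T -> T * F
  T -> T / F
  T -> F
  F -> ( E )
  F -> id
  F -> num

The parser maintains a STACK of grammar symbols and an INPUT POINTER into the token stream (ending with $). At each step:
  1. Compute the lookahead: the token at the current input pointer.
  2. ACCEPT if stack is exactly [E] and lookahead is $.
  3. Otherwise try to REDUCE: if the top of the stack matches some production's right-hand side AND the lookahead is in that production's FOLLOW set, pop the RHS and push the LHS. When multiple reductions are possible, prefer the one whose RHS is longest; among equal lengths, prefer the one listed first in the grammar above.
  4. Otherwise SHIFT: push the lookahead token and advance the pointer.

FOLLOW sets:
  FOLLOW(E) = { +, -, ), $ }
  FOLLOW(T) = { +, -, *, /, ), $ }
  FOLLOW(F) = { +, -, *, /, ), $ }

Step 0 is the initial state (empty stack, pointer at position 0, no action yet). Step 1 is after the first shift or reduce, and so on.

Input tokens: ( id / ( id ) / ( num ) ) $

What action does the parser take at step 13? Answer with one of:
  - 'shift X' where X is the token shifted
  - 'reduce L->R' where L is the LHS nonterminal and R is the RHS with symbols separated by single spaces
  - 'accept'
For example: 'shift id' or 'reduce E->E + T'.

Step 1: shift (. Stack=[(] ptr=1 lookahead=id remaining=[id / ( id ) / ( num ) ) $]
Step 2: shift id. Stack=[( id] ptr=2 lookahead=/ remaining=[/ ( id ) / ( num ) ) $]
Step 3: reduce F->id. Stack=[( F] ptr=2 lookahead=/ remaining=[/ ( id ) / ( num ) ) $]
Step 4: reduce T->F. Stack=[( T] ptr=2 lookahead=/ remaining=[/ ( id ) / ( num ) ) $]
Step 5: shift /. Stack=[( T /] ptr=3 lookahead=( remaining=[( id ) / ( num ) ) $]
Step 6: shift (. Stack=[( T / (] ptr=4 lookahead=id remaining=[id ) / ( num ) ) $]
Step 7: shift id. Stack=[( T / ( id] ptr=5 lookahead=) remaining=[) / ( num ) ) $]
Step 8: reduce F->id. Stack=[( T / ( F] ptr=5 lookahead=) remaining=[) / ( num ) ) $]
Step 9: reduce T->F. Stack=[( T / ( T] ptr=5 lookahead=) remaining=[) / ( num ) ) $]
Step 10: reduce E->T. Stack=[( T / ( E] ptr=5 lookahead=) remaining=[) / ( num ) ) $]
Step 11: shift ). Stack=[( T / ( E )] ptr=6 lookahead=/ remaining=[/ ( num ) ) $]
Step 12: reduce F->( E ). Stack=[( T / F] ptr=6 lookahead=/ remaining=[/ ( num ) ) $]
Step 13: reduce T->T / F. Stack=[( T] ptr=6 lookahead=/ remaining=[/ ( num ) ) $]

Answer: reduce T->T / F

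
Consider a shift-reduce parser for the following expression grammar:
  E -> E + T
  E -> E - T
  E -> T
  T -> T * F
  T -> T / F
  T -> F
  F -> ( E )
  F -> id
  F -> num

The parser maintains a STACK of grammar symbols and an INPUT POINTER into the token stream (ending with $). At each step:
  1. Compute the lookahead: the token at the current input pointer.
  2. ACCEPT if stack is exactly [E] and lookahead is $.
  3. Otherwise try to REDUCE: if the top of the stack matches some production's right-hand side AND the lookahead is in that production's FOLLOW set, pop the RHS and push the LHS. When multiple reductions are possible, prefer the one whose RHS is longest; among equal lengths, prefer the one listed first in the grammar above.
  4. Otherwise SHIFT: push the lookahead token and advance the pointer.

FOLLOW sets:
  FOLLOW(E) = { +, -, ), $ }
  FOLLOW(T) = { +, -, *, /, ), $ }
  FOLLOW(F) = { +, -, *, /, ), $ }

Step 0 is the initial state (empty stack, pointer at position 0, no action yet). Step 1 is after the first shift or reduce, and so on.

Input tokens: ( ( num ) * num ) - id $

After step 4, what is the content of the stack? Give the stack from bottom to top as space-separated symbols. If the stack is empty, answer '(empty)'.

Step 1: shift (. Stack=[(] ptr=1 lookahead=( remaining=[( num ) * num ) - id $]
Step 2: shift (. Stack=[( (] ptr=2 lookahead=num remaining=[num ) * num ) - id $]
Step 3: shift num. Stack=[( ( num] ptr=3 lookahead=) remaining=[) * num ) - id $]
Step 4: reduce F->num. Stack=[( ( F] ptr=3 lookahead=) remaining=[) * num ) - id $]

Answer: ( ( F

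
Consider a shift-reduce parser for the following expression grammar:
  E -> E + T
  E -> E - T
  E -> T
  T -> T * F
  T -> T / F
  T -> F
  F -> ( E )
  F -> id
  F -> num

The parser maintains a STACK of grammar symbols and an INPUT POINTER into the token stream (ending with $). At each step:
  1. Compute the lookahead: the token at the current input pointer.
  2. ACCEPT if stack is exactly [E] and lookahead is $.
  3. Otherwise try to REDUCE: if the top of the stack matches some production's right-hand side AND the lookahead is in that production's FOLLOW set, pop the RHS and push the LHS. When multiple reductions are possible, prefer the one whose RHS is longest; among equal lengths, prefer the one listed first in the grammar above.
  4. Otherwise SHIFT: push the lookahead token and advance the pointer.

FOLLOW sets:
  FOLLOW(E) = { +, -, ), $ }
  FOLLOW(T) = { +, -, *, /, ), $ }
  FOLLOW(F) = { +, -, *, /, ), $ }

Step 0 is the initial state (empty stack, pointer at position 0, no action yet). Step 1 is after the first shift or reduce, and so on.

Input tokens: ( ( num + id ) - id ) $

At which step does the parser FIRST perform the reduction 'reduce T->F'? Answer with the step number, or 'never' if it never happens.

Answer: 5

Derivation:
Step 1: shift (. Stack=[(] ptr=1 lookahead=( remaining=[( num + id ) - id ) $]
Step 2: shift (. Stack=[( (] ptr=2 lookahead=num remaining=[num + id ) - id ) $]
Step 3: shift num. Stack=[( ( num] ptr=3 lookahead=+ remaining=[+ id ) - id ) $]
Step 4: reduce F->num. Stack=[( ( F] ptr=3 lookahead=+ remaining=[+ id ) - id ) $]
Step 5: reduce T->F. Stack=[( ( T] ptr=3 lookahead=+ remaining=[+ id ) - id ) $]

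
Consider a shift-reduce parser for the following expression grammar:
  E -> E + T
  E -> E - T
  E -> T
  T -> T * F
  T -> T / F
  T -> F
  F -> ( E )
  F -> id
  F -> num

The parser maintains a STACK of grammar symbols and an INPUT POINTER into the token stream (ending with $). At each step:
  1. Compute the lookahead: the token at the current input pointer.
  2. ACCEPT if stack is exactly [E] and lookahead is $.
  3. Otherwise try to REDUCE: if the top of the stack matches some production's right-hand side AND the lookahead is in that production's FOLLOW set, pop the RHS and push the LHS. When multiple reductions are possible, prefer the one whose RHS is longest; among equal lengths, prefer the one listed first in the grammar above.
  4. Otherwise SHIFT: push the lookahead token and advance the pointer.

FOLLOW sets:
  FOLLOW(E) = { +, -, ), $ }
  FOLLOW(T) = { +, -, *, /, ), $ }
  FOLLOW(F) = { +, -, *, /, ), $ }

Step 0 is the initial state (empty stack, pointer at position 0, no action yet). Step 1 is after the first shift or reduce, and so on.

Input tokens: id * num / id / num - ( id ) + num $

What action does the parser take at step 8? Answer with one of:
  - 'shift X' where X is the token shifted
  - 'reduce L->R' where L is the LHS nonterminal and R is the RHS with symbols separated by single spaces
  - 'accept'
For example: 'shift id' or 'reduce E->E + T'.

Step 1: shift id. Stack=[id] ptr=1 lookahead=* remaining=[* num / id / num - ( id ) + num $]
Step 2: reduce F->id. Stack=[F] ptr=1 lookahead=* remaining=[* num / id / num - ( id ) + num $]
Step 3: reduce T->F. Stack=[T] ptr=1 lookahead=* remaining=[* num / id / num - ( id ) + num $]
Step 4: shift *. Stack=[T *] ptr=2 lookahead=num remaining=[num / id / num - ( id ) + num $]
Step 5: shift num. Stack=[T * num] ptr=3 lookahead=/ remaining=[/ id / num - ( id ) + num $]
Step 6: reduce F->num. Stack=[T * F] ptr=3 lookahead=/ remaining=[/ id / num - ( id ) + num $]
Step 7: reduce T->T * F. Stack=[T] ptr=3 lookahead=/ remaining=[/ id / num - ( id ) + num $]
Step 8: shift /. Stack=[T /] ptr=4 lookahead=id remaining=[id / num - ( id ) + num $]

Answer: shift /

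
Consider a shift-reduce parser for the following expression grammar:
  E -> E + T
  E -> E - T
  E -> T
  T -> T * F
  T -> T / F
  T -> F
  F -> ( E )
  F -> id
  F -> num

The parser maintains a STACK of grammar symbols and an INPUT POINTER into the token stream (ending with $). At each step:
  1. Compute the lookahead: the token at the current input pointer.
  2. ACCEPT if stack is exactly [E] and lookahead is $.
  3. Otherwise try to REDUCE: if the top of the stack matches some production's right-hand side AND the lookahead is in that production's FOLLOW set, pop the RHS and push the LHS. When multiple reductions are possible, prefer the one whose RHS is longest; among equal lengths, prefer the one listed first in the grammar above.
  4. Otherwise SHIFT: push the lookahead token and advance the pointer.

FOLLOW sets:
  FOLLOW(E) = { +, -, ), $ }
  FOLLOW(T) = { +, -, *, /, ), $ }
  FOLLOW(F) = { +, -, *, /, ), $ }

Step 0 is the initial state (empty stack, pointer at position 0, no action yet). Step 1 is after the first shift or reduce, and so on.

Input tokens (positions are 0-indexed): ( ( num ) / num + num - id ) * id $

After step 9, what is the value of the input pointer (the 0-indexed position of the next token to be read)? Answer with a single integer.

Answer: 4

Derivation:
Step 1: shift (. Stack=[(] ptr=1 lookahead=( remaining=[( num ) / num + num - id ) * id $]
Step 2: shift (. Stack=[( (] ptr=2 lookahead=num remaining=[num ) / num + num - id ) * id $]
Step 3: shift num. Stack=[( ( num] ptr=3 lookahead=) remaining=[) / num + num - id ) * id $]
Step 4: reduce F->num. Stack=[( ( F] ptr=3 lookahead=) remaining=[) / num + num - id ) * id $]
Step 5: reduce T->F. Stack=[( ( T] ptr=3 lookahead=) remaining=[) / num + num - id ) * id $]
Step 6: reduce E->T. Stack=[( ( E] ptr=3 lookahead=) remaining=[) / num + num - id ) * id $]
Step 7: shift ). Stack=[( ( E )] ptr=4 lookahead=/ remaining=[/ num + num - id ) * id $]
Step 8: reduce F->( E ). Stack=[( F] ptr=4 lookahead=/ remaining=[/ num + num - id ) * id $]
Step 9: reduce T->F. Stack=[( T] ptr=4 lookahead=/ remaining=[/ num + num - id ) * id $]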